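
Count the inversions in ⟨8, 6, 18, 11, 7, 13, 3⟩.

Sweep left to right; for each value list the smaller values that follow it:
8 → 6, 7, 3 → 3
6 → 3 → 1
18 → 11, 7, 13, 3 → 4
11 → 7, 3 → 2
7 → 3 → 1
13 → 3 → 1
3 → none → 0
Sum: 3 + 1 + 4 + 2 + 1 + 1 + 0 = 12

12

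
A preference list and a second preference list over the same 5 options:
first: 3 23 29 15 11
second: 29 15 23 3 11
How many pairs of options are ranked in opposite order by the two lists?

Assign each item its position (1..5) in the first ordering, then rewrite the second ordering as that position sequence:
positions: 3→1, 23→2, 29→3, 15→4, 11→5
second ordering as positions: [3, 4, 2, 1, 5]
Discordant pairs = inversions in this position sequence.
3: 2, 1 → 2
4: 2, 1 → 2
2: 1 → 1
1: 0
5: 0
Total: 2 + 2 + 1 + 0 + 0 = 5

5 pairs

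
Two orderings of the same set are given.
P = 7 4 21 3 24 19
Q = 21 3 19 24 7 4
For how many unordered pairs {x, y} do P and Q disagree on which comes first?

9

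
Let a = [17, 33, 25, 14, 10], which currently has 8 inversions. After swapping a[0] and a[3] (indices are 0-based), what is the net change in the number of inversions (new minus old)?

-1

Positions 0 and 3 hold 17 and 14; after swapping, the array is [14, 33, 25, 17, 10].
Sweep left to right; for each value list the smaller values that follow it:
14 → 10 → 1
33 → 25, 17, 10 → 3
25 → 17, 10 → 2
17 → 10 → 1
10 → none → 0
Sum: 1 + 3 + 2 + 1 + 0 = 7
Change: 7 − 8 = -1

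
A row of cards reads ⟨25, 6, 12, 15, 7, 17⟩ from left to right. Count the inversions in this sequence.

Out-of-order pairs: 7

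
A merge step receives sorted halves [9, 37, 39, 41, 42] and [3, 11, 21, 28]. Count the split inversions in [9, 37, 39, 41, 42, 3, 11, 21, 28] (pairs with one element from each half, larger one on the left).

Split inversions: 17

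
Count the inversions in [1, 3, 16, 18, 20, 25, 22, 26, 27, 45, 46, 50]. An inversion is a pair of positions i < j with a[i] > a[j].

1

Count, for each position, how many later elements it exceeds:
1: 0
3: 0
16: 0
18: 0
20: 0
25: 1
22: 0
26: 0
27: 0
45: 0
46: 0
50: 0
Sum: 0 + 0 + 0 + 0 + 0 + 1 + 0 + 0 + 0 + 0 + 0 + 0 = 1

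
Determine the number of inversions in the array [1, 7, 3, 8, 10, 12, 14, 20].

For each element, count later entries that are smaller:
1 → none → 0
7 → 3 → 1
3 → none → 0
8 → none → 0
10 → none → 0
12 → none → 0
14 → none → 0
20 → none → 0
Sum: 0 + 1 + 0 + 0 + 0 + 0 + 0 + 0 = 1

1 inversion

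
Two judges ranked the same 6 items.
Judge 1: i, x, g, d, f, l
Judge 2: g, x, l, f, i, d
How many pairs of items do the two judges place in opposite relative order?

There are 8 discordant pairs.

Assign each item its position (1..6) in the first ordering, then rewrite the second ordering as that position sequence:
positions: i→1, x→2, g→3, d→4, f→5, l→6
second ordering as positions: [3, 2, 6, 5, 1, 4]
Discordant pairs = inversions in this position sequence.
3: 2, 1 → 2
2: 1 → 1
6: 5, 1, 4 → 3
5: 1, 4 → 2
1: 0
4: 0
Total: 2 + 1 + 3 + 2 + 0 + 0 = 8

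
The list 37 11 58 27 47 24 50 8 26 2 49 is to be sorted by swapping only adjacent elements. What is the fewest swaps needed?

There are 32 adjacent swaps.

Each adjacent swap fixes exactly one inversion, so the minimum swap count equals the number of inversions.
Count inversions — for each element, later elements that are smaller:
37: 11, 27, 24, 8, 26, 2 → 6
11: 8, 2 → 2
58: 27, 47, 24, 50, 8, 26, 2, 49 → 8
27: 24, 8, 26, 2 → 4
47: 24, 8, 26, 2 → 4
24: 8, 2 → 2
50: 8, 26, 2, 49 → 4
8: 2 → 1
26: 2 → 1
2: none → 0
49: none → 0
Total inversions: 6 + 2 + 8 + 4 + 4 + 2 + 4 + 1 + 1 + 0 + 0 = 32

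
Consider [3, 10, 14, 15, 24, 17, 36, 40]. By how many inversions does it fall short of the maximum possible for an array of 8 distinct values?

Maximum inversions for 8 distinct elements is C(8, 2) = 8·7/2 = 28.
Current inversions — for each element, count later smaller elements:
3: 0
10: 0
14: 0
15: 0
24: 1
17: 0
36: 0
40: 0
Current total: 0 + 0 + 0 + 0 + 1 + 0 + 0 + 0 = 1
Shortfall: 28 − 1 = 27

27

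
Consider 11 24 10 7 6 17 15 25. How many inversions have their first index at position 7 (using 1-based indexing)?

0

The element at index 7 is 15.
Elements after it: 25
None of them are smaller than 15.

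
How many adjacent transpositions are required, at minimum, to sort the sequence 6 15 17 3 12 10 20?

Each adjacent swap fixes exactly one inversion, so the minimum swap count equals the number of inversions.
Count inversions — for each element, later elements that are smaller:
6: 3 → 1
15: 3, 12, 10 → 3
17: 3, 12, 10 → 3
3: none → 0
12: 10 → 1
10: none → 0
20: none → 0
Total inversions: 1 + 3 + 3 + 0 + 1 + 0 + 0 = 8

8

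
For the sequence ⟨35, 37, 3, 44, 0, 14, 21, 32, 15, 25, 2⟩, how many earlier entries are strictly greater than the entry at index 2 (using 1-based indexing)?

The element at index 2 is 37.
Elements before it: 35
None of them are larger than 37.

0 such elements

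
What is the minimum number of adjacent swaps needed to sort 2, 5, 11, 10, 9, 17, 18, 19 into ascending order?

3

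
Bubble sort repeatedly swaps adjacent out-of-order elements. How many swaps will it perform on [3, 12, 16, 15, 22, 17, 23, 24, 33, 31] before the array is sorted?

3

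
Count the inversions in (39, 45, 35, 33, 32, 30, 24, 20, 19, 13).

For each element, count later entries that are smaller:
39 → 35, 33, 32, 30, 24, 20, 19, 13 → 8
45 → 35, 33, 32, 30, 24, 20, 19, 13 → 8
35 → 33, 32, 30, 24, 20, 19, 13 → 7
33 → 32, 30, 24, 20, 19, 13 → 6
32 → 30, 24, 20, 19, 13 → 5
30 → 24, 20, 19, 13 → 4
24 → 20, 19, 13 → 3
20 → 19, 13 → 2
19 → 13 → 1
13 → none → 0
Sum: 8 + 8 + 7 + 6 + 5 + 4 + 3 + 2 + 1 + 0 = 44

There are 44 out-of-order pairs.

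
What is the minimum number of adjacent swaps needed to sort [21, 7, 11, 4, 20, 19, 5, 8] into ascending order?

Each adjacent swap fixes exactly one inversion, so the minimum swap count equals the number of inversions.
Count inversions — for each element, later elements that are smaller:
21: 7, 11, 4, 20, 19, 5, 8 → 7
7: 4, 5 → 2
11: 4, 5, 8 → 3
4: none → 0
20: 19, 5, 8 → 3
19: 5, 8 → 2
5: none → 0
8: none → 0
Total inversions: 7 + 2 + 3 + 0 + 3 + 2 + 0 + 0 = 17

17 adjacent swaps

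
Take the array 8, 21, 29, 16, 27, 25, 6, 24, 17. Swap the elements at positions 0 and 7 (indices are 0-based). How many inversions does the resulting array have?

24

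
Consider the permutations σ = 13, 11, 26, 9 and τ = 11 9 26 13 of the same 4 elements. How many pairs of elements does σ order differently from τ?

Assign each item its position (1..4) in the first ordering, then rewrite the second ordering as that position sequence:
positions: 13→1, 11→2, 26→3, 9→4
second ordering as positions: [2, 4, 3, 1]
Discordant pairs = inversions in this position sequence.
2: 1 → 1
4: 3, 1 → 2
3: 1 → 1
1: 0
Total: 1 + 2 + 1 + 0 = 4

4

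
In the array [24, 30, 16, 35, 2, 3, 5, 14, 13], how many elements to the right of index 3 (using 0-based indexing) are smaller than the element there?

The element at index 3 is 35.
Elements after it: 2, 3, 5, 14, 13
Those smaller than 35: 2, 3, 5, 14, 13

5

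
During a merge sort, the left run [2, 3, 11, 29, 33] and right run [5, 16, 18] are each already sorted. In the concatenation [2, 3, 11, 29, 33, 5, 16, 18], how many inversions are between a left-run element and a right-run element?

For each element r of the right run, count left-run elements greater than r:
r = 5: 11, 29, 33 → 3
r = 16: 29, 33 → 2
r = 18: 29, 33 → 2
Cross-inversions: 3 + 2 + 2 = 7

7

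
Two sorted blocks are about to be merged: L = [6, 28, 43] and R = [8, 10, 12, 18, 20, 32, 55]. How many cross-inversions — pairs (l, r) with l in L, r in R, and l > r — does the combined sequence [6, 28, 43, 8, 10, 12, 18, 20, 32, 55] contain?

11 cross-inversions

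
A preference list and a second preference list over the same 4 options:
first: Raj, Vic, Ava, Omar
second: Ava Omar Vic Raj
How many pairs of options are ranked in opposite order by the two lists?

5 pairs

Assign each item its position (1..4) in the first ordering, then rewrite the second ordering as that position sequence:
positions: Raj→1, Vic→2, Ava→3, Omar→4
second ordering as positions: [3, 4, 2, 1]
Discordant pairs = inversions in this position sequence.
3: 2, 1 → 2
4: 2, 1 → 2
2: 1 → 1
1: 0
Total: 2 + 2 + 1 + 0 = 5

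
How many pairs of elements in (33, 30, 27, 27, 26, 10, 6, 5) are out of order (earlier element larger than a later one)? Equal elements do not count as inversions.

27 inversions

Element-by-element contributions:
33 → 30, 27, 27, 26, 10, 6, 5 → 7
30 → 27, 27, 26, 10, 6, 5 → 6
27 → 26, 10, 6, 5 → 4
27 → 26, 10, 6, 5 → 4
26 → 10, 6, 5 → 3
10 → 6, 5 → 2
6 → 5 → 1
5 → none → 0
Sum: 7 + 6 + 4 + 4 + 3 + 2 + 1 + 0 = 27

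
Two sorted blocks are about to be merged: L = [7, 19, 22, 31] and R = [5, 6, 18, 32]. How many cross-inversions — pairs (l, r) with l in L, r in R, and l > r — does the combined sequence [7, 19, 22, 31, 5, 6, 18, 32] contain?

11

For each element r of the right run, count left-run elements greater than r:
r = 5: 7, 19, 22, 31 → 4
r = 6: 7, 19, 22, 31 → 4
r = 18: 19, 22, 31 → 3
r = 32: none → 0
Cross-inversions: 4 + 4 + 3 + 0 = 11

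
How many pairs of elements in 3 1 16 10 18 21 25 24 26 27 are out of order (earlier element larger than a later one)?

Out-of-order pairs: 3

Sweep left to right; for each value list the smaller values that follow it:
3: 1
1: 0
16: 1
10: 0
18: 0
21: 0
25: 1
24: 0
26: 0
27: 0
Sum: 1 + 0 + 1 + 0 + 0 + 0 + 1 + 0 + 0 + 0 = 3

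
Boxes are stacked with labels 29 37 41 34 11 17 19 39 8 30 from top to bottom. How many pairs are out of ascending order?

Count, for each position, how many later elements it exceeds:
29 → 11, 17, 19, 8 → 4
37 → 34, 11, 17, 19, 8, 30 → 6
41 → 34, 11, 17, 19, 39, 8, 30 → 7
34 → 11, 17, 19, 8, 30 → 5
11 → 8 → 1
17 → 8 → 1
19 → 8 → 1
39 → 8, 30 → 2
8 → none → 0
30 → none → 0
Sum: 4 + 6 + 7 + 5 + 1 + 1 + 1 + 2 + 0 + 0 = 27

There are 27 inversions.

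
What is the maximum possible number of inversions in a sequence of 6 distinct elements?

The maximum occurs when the array is in strictly decreasing order: every one of the C(6, 2) pairs is inverted.
C(6, 2) = 6·5/2 = 15

15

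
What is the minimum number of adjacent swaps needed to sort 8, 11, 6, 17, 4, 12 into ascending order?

Each adjacent swap fixes exactly one inversion, so the minimum swap count equals the number of inversions.
Count inversions — for each element, later elements that are smaller:
8: 6, 4 → 2
11: 6, 4 → 2
6: 4 → 1
17: 4, 12 → 2
4: none → 0
12: none → 0
Total inversions: 2 + 2 + 1 + 2 + 0 + 0 = 7

7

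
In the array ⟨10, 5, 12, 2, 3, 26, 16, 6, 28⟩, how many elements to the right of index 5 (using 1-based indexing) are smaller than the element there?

0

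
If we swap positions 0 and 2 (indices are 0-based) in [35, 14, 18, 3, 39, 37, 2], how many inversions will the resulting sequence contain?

Positions 0 and 2 hold 35 and 18; after swapping, the array is [18, 14, 35, 3, 39, 37, 2].
For each element, count later entries that are smaller:
18 → 14, 3, 2 → 3
14 → 3, 2 → 2
35 → 3, 2 → 2
3 → 2 → 1
39 → 37, 2 → 2
37 → 2 → 1
2 → none → 0
Sum: 3 + 2 + 2 + 1 + 2 + 1 + 0 = 11

11 inversions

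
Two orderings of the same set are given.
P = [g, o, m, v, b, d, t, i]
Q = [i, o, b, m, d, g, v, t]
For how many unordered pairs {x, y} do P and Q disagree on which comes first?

14

Assign each item its position (1..8) in the first ordering, then rewrite the second ordering as that position sequence:
positions: g→1, o→2, m→3, v→4, b→5, d→6, t→7, i→8
second ordering as positions: [8, 2, 5, 3, 6, 1, 4, 7]
Discordant pairs = inversions in this position sequence.
8: 2, 5, 3, 6, 1, 4, 7 → 7
2: 1 → 1
5: 3, 1, 4 → 3
3: 1 → 1
6: 1, 4 → 2
1: 0
4: 0
7: 0
Total: 7 + 1 + 3 + 1 + 2 + 0 + 0 + 0 = 14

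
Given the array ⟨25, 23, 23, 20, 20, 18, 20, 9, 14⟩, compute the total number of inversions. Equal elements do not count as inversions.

Element-by-element contributions:
25 → 23, 23, 20, 20, 18, 20, 9, 14 → 8
23 → 20, 20, 18, 20, 9, 14 → 6
23 → 20, 20, 18, 20, 9, 14 → 6
20 → 18, 9, 14 → 3
20 → 18, 9, 14 → 3
18 → 9, 14 → 2
20 → 9, 14 → 2
9 → none → 0
14 → none → 0
Sum: 8 + 6 + 6 + 3 + 3 + 2 + 2 + 0 + 0 = 30

30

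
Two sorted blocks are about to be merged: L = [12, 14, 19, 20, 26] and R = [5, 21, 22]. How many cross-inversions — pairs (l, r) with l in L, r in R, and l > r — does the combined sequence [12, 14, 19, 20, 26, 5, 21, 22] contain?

7

Take each right-half value and tally the left-half values above it:
r = 5: 12, 14, 19, 20, 26 → 5
r = 21: 26 → 1
r = 22: 26 → 1
Cross-inversions: 5 + 1 + 1 = 7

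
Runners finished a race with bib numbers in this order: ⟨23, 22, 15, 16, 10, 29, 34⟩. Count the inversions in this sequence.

9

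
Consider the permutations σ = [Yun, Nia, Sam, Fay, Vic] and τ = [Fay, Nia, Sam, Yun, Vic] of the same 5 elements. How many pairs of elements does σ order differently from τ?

5 discordant pairs

Assign each item its position (1..5) in the first ordering, then rewrite the second ordering as that position sequence:
positions: Yun→1, Nia→2, Sam→3, Fay→4, Vic→5
second ordering as positions: [4, 2, 3, 1, 5]
Discordant pairs = inversions in this position sequence.
4: 2, 3, 1 → 3
2: 1 → 1
3: 1 → 1
1: 0
5: 0
Total: 3 + 1 + 1 + 0 + 0 = 5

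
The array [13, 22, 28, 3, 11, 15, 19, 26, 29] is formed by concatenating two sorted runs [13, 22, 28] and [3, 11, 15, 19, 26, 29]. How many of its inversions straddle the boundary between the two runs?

Count, for every r in R, how many entries of L exceed r:
r = 3: 13, 22, 28 → 3
r = 11: 13, 22, 28 → 3
r = 15: 22, 28 → 2
r = 19: 22, 28 → 2
r = 26: 28 → 1
r = 29: none → 0
Cross-inversions: 3 + 3 + 2 + 2 + 1 + 0 = 11

11 split inversions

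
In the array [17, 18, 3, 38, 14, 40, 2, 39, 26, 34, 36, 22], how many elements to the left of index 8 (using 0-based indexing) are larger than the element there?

3 such elements

The element at index 8 is 26.
Elements before it: 17, 18, 3, 38, 14, 40, 2, 39
Those larger than 26: 38, 40, 39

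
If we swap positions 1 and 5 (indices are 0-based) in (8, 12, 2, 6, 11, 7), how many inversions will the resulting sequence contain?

Inversions: 5

Positions 1 and 5 hold 12 and 7; after swapping, the array is [8, 7, 2, 6, 11, 12].
For each element, count later entries that are smaller:
8: 3
7: 2
2: 0
6: 0
11: 0
12: 0
Sum: 3 + 2 + 0 + 0 + 0 + 0 = 5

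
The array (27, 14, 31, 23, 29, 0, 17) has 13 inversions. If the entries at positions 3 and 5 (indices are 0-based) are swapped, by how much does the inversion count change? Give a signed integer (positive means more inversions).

Positions 3 and 5 hold 23 and 0; after swapping, the array is [27, 14, 31, 0, 29, 23, 17].
Element-by-element contributions:
27: 4
14: 1
31: 4
0: 0
29: 2
23: 1
17: 0
Sum: 4 + 1 + 4 + 0 + 2 + 1 + 0 = 12
Change: 12 − 13 = -1

-1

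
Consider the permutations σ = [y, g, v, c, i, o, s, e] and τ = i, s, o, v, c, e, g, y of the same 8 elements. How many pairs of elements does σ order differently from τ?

Assign each item its position (1..8) in the first ordering, then rewrite the second ordering as that position sequence:
positions: y→1, g→2, v→3, c→4, i→5, o→6, s→7, e→8
second ordering as positions: [5, 7, 6, 3, 4, 8, 2, 1]
Discordant pairs = inversions in this position sequence.
5: 3, 4, 2, 1 → 4
7: 6, 3, 4, 2, 1 → 5
6: 3, 4, 2, 1 → 4
3: 2, 1 → 2
4: 2, 1 → 2
8: 2, 1 → 2
2: 1 → 1
1: 0
Total: 4 + 5 + 4 + 2 + 2 + 2 + 1 + 0 = 20

20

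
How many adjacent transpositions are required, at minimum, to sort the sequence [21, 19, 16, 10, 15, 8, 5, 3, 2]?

The minimum number of adjacent swaps to sort an array equals its inversion count, since every such swap removes exactly one inversion.
Count inversions — for each element, later elements that are smaller:
21: 19, 16, 10, 15, 8, 5, 3, 2 → 8
19: 16, 10, 15, 8, 5, 3, 2 → 7
16: 10, 15, 8, 5, 3, 2 → 6
10: 8, 5, 3, 2 → 4
15: 8, 5, 3, 2 → 4
8: 5, 3, 2 → 3
5: 3, 2 → 2
3: 2 → 1
2: none → 0
Total inversions: 8 + 7 + 6 + 4 + 4 + 3 + 2 + 1 + 0 = 35

35 swaps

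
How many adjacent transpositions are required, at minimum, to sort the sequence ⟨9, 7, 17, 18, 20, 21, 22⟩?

There is 1 swap.

Each adjacent swap fixes exactly one inversion, so the minimum swap count equals the number of inversions.
Count inversions — for each element, later elements that are smaller:
9: 7 → 1
7: none → 0
17: none → 0
18: none → 0
20: none → 0
21: none → 0
22: none → 0
Total inversions: 1 + 0 + 0 + 0 + 0 + 0 + 0 = 1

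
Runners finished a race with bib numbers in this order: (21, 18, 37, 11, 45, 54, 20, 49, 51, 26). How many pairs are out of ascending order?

15 inversions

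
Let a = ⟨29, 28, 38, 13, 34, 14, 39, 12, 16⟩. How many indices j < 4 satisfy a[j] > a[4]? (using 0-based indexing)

1

The element at index 4 is 34.
Elements before it: 29, 28, 38, 13
Those larger than 34: 38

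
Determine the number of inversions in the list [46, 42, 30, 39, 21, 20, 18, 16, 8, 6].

Count, for each position, how many later elements it exceeds:
46: 9
42: 8
30: 6
39: 6
21: 5
20: 4
18: 3
16: 2
8: 1
6: 0
Sum: 9 + 8 + 6 + 6 + 5 + 4 + 3 + 2 + 1 + 0 = 44

44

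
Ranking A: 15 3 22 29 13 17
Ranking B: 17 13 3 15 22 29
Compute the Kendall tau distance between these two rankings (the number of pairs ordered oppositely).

10 discordant pairs

Assign each item its position (1..6) in the first ordering, then rewrite the second ordering as that position sequence:
positions: 15→1, 3→2, 22→3, 29→4, 13→5, 17→6
second ordering as positions: [6, 5, 2, 1, 3, 4]
Discordant pairs = inversions in this position sequence.
6: 5, 2, 1, 3, 4 → 5
5: 2, 1, 3, 4 → 4
2: 1 → 1
1: 0
3: 0
4: 0
Total: 5 + 4 + 1 + 0 + 0 + 0 = 10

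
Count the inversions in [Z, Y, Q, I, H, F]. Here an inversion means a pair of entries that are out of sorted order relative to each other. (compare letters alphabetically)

15

Sweep left to right; for each value list the smaller values that follow it:
Z: 5
Y: 4
Q: 3
I: 2
H: 1
F: 0
Sum: 5 + 4 + 3 + 2 + 1 + 0 = 15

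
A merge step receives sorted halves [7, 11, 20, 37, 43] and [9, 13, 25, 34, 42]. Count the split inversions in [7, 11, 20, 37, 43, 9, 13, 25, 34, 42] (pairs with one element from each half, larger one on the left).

12 cross-inversions

For each element r of the right run, count left-run elements greater than r:
r = 9: 11, 20, 37, 43 → 4
r = 13: 20, 37, 43 → 3
r = 25: 37, 43 → 2
r = 34: 37, 43 → 2
r = 42: 43 → 1
Cross-inversions: 4 + 3 + 2 + 2 + 1 = 12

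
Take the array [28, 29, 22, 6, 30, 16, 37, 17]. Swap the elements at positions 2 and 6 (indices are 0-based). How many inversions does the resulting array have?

Positions 2 and 6 hold 22 and 37; after swapping, the array is [28, 29, 37, 6, 30, 16, 22, 17].
Count, for each position, how many later elements it exceeds:
28 → 6, 16, 22, 17 → 4
29 → 6, 16, 22, 17 → 4
37 → 6, 30, 16, 22, 17 → 5
6 → none → 0
30 → 16, 22, 17 → 3
16 → none → 0
22 → 17 → 1
17 → none → 0
Sum: 4 + 4 + 5 + 0 + 3 + 0 + 1 + 0 = 17

17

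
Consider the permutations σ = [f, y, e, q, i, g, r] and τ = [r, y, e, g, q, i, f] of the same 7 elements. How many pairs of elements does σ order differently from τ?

There are 13 discordant pairs.

Assign each item its position (1..7) in the first ordering, then rewrite the second ordering as that position sequence:
positions: f→1, y→2, e→3, q→4, i→5, g→6, r→7
second ordering as positions: [7, 2, 3, 6, 4, 5, 1]
Discordant pairs = inversions in this position sequence.
7: 2, 3, 6, 4, 5, 1 → 6
2: 1 → 1
3: 1 → 1
6: 4, 5, 1 → 3
4: 1 → 1
5: 1 → 1
1: 0
Total: 6 + 1 + 1 + 3 + 1 + 1 + 0 = 13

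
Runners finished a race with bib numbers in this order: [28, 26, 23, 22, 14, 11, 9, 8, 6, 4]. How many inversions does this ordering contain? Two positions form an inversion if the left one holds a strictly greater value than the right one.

Element-by-element contributions:
28: 9
26: 8
23: 7
22: 6
14: 5
11: 4
9: 3
8: 2
6: 1
4: 0
Sum: 9 + 8 + 7 + 6 + 5 + 4 + 3 + 2 + 1 + 0 = 45

45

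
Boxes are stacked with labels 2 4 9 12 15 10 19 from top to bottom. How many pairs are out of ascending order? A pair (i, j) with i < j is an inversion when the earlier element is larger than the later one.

2

Inversion pairs (indices are 0-based):
(3,5): 12 > 10
(4,5): 15 > 10
That's 2 pairs.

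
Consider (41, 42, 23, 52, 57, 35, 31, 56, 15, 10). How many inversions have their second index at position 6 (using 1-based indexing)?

4

The element at index 6 is 35.
Elements before it: 41, 42, 23, 52, 57
Those larger than 35: 41, 42, 52, 57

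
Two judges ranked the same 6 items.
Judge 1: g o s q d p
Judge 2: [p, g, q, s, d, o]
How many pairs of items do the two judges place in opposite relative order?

9

Assign each item its position (1..6) in the first ordering, then rewrite the second ordering as that position sequence:
positions: g→1, o→2, s→3, q→4, d→5, p→6
second ordering as positions: [6, 1, 4, 3, 5, 2]
Discordant pairs = inversions in this position sequence.
6: 1, 4, 3, 5, 2 → 5
1: 0
4: 3, 2 → 2
3: 2 → 1
5: 2 → 1
2: 0
Total: 5 + 0 + 2 + 1 + 1 + 0 = 9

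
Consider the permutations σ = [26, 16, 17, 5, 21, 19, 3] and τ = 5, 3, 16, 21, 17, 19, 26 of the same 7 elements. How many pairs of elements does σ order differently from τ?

Assign each item its position (1..7) in the first ordering, then rewrite the second ordering as that position sequence:
positions: 26→1, 16→2, 17→3, 5→4, 21→5, 19→6, 3→7
second ordering as positions: [4, 7, 2, 5, 3, 6, 1]
Discordant pairs = inversions in this position sequence.
4: 2, 3, 1 → 3
7: 2, 5, 3, 6, 1 → 5
2: 1 → 1
5: 3, 1 → 2
3: 1 → 1
6: 1 → 1
1: 0
Total: 3 + 5 + 1 + 2 + 1 + 1 + 0 = 13

There are 13 discordant pairs.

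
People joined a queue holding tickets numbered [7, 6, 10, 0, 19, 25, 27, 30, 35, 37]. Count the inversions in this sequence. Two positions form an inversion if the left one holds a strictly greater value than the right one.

Element-by-element contributions:
7 → 6, 0 → 2
6 → 0 → 1
10 → 0 → 1
0 → none → 0
19 → none → 0
25 → none → 0
27 → none → 0
30 → none → 0
35 → none → 0
37 → none → 0
Sum: 2 + 1 + 1 + 0 + 0 + 0 + 0 + 0 + 0 + 0 = 4

There are 4 inversions.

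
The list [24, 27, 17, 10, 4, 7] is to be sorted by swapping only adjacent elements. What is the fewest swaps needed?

13

Each adjacent swap fixes exactly one inversion, so the minimum swap count equals the number of inversions.
Count inversions — for each element, later elements that are smaller:
24: 17, 10, 4, 7 → 4
27: 17, 10, 4, 7 → 4
17: 10, 4, 7 → 3
10: 4, 7 → 2
4: none → 0
7: none → 0
Total inversions: 4 + 4 + 3 + 2 + 0 + 0 = 13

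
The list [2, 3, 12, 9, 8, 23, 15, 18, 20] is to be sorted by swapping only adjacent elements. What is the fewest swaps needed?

6

Minimum adjacent swaps = number of inversions (each swap of adjacent out-of-order elements removes one inversion and no swap can remove more).
Count inversions — for each element, later elements that are smaller:
2: none → 0
3: none → 0
12: 9, 8 → 2
9: 8 → 1
8: none → 0
23: 15, 18, 20 → 3
15: none → 0
18: none → 0
20: none → 0
Total inversions: 0 + 0 + 2 + 1 + 0 + 3 + 0 + 0 + 0 = 6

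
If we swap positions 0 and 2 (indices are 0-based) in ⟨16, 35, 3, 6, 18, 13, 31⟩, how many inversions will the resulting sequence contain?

8

Positions 0 and 2 hold 16 and 3; after swapping, the array is [3, 35, 16, 6, 18, 13, 31].
Count, for each position, how many later elements it exceeds:
3: 0
35: 5
16: 2
6: 0
18: 1
13: 0
31: 0
Sum: 0 + 5 + 2 + 0 + 1 + 0 + 0 = 8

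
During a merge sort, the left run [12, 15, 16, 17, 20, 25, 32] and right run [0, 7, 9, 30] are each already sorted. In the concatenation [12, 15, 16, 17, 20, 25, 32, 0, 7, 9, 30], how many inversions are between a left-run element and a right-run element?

Take each right-half value and tally the left-half values above it:
r = 0: 12, 15, 16, 17, 20, 25, 32 → 7
r = 7: 12, 15, 16, 17, 20, 25, 32 → 7
r = 9: 12, 15, 16, 17, 20, 25, 32 → 7
r = 30: 32 → 1
Cross-inversions: 7 + 7 + 7 + 1 = 22

22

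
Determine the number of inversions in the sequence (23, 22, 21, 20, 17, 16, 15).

Element-by-element contributions:
23: 6
22: 5
21: 4
20: 3
17: 2
16: 1
15: 0
Sum: 6 + 5 + 4 + 3 + 2 + 1 + 0 = 21

21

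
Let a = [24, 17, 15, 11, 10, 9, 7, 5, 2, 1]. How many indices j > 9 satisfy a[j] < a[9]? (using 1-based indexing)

The element at index 9 is 2.
Elements after it: 1
Those smaller than 2: 1

1 such element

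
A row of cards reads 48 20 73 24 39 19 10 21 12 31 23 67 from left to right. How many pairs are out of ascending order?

36 out-of-order pairs

For each element, count later entries that are smaller:
48: 9
20: 3
73: 9
24: 5
39: 6
19: 2
10: 0
21: 1
12: 0
31: 1
23: 0
67: 0
Sum: 9 + 3 + 9 + 5 + 6 + 2 + 0 + 1 + 0 + 1 + 0 + 0 = 36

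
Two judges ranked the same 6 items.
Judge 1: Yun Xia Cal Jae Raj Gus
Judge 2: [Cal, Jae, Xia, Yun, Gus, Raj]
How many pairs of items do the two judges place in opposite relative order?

Assign each item its position (1..6) in the first ordering, then rewrite the second ordering as that position sequence:
positions: Yun→1, Xia→2, Cal→3, Jae→4, Raj→5, Gus→6
second ordering as positions: [3, 4, 2, 1, 6, 5]
Discordant pairs = inversions in this position sequence.
3: 2, 1 → 2
4: 2, 1 → 2
2: 1 → 1
1: 0
6: 5 → 1
5: 0
Total: 2 + 2 + 1 + 0 + 1 + 0 = 6

6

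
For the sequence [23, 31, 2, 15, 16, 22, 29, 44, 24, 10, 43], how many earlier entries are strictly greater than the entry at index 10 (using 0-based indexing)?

1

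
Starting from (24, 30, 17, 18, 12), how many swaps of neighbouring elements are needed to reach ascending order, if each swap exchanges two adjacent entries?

Minimum adjacent swaps = number of inversions (each swap of adjacent out-of-order elements removes one inversion and no swap can remove more).
Count inversions — for each element, later elements that are smaller:
24: 17, 18, 12 → 3
30: 17, 18, 12 → 3
17: 12 → 1
18: 12 → 1
12: none → 0
Total inversions: 3 + 3 + 1 + 1 + 0 = 8

8 adjacent swaps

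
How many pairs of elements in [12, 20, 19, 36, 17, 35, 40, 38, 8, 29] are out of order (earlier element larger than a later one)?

18

For each element, count later entries that are smaller:
12 → 8 → 1
20 → 19, 17, 8 → 3
19 → 17, 8 → 2
36 → 17, 35, 8, 29 → 4
17 → 8 → 1
35 → 8, 29 → 2
40 → 38, 8, 29 → 3
38 → 8, 29 → 2
8 → none → 0
29 → none → 0
Sum: 1 + 3 + 2 + 4 + 1 + 2 + 3 + 2 + 0 + 0 = 18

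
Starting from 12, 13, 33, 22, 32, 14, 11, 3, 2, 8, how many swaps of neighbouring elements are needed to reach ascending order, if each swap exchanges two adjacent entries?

Minimum adjacent swaps = number of inversions (each swap of adjacent out-of-order elements removes one inversion and no swap can remove more).
Count inversions — for each element, later elements that are smaller:
12: 11, 3, 2, 8 → 4
13: 11, 3, 2, 8 → 4
33: 22, 32, 14, 11, 3, 2, 8 → 7
22: 14, 11, 3, 2, 8 → 5
32: 14, 11, 3, 2, 8 → 5
14: 11, 3, 2, 8 → 4
11: 3, 2, 8 → 3
3: 2 → 1
2: none → 0
8: none → 0
Total inversions: 4 + 4 + 7 + 5 + 5 + 4 + 3 + 1 + 0 + 0 = 33

33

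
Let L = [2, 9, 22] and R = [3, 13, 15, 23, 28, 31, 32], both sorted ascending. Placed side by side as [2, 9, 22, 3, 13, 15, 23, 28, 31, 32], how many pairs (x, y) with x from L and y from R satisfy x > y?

Count, for every r in R, how many entries of L exceed r:
r = 3: 9, 22 → 2
r = 13: 22 → 1
r = 15: 22 → 1
r = 23: none → 0
r = 28: none → 0
r = 31: none → 0
r = 32: none → 0
Cross-inversions: 2 + 1 + 1 + 0 + 0 + 0 + 0 = 4

4 cross-inversions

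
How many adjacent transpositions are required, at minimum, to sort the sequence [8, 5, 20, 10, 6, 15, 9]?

Each adjacent swap fixes exactly one inversion, so the minimum swap count equals the number of inversions.
Count inversions — for each element, later elements that are smaller:
8: 5, 6 → 2
5: none → 0
20: 10, 6, 15, 9 → 4
10: 6, 9 → 2
6: none → 0
15: 9 → 1
9: none → 0
Total inversions: 2 + 0 + 4 + 2 + 0 + 1 + 0 = 9

9 swaps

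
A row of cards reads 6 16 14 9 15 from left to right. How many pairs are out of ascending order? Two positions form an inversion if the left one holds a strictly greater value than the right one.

4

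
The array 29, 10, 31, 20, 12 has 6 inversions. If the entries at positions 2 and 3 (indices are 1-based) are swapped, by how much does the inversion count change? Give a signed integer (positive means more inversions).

+1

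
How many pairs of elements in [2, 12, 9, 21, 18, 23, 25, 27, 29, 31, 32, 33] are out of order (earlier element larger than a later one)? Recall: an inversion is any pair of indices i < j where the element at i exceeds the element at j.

2 out-of-order pairs

Element-by-element contributions:
2 → none → 0
12 → 9 → 1
9 → none → 0
21 → 18 → 1
18 → none → 0
23 → none → 0
25 → none → 0
27 → none → 0
29 → none → 0
31 → none → 0
32 → none → 0
33 → none → 0
Sum: 0 + 1 + 0 + 1 + 0 + 0 + 0 + 0 + 0 + 0 + 0 + 0 = 2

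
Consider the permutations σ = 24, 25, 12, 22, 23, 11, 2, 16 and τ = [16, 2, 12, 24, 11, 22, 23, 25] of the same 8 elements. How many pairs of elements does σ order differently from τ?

20

Assign each item its position (1..8) in the first ordering, then rewrite the second ordering as that position sequence:
positions: 24→1, 25→2, 12→3, 22→4, 23→5, 11→6, 2→7, 16→8
second ordering as positions: [8, 7, 3, 1, 6, 4, 5, 2]
Discordant pairs = inversions in this position sequence.
8: 7, 3, 1, 6, 4, 5, 2 → 7
7: 3, 1, 6, 4, 5, 2 → 6
3: 1, 2 → 2
1: 0
6: 4, 5, 2 → 3
4: 2 → 1
5: 2 → 1
2: 0
Total: 7 + 6 + 2 + 0 + 3 + 1 + 1 + 0 = 20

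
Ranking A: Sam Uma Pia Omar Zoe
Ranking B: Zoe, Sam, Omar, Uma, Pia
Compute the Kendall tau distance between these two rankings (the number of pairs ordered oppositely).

Assign each item its position (1..5) in the first ordering, then rewrite the second ordering as that position sequence:
positions: Sam→1, Uma→2, Pia→3, Omar→4, Zoe→5
second ordering as positions: [5, 1, 4, 2, 3]
Discordant pairs = inversions in this position sequence.
5: 1, 4, 2, 3 → 4
1: 0
4: 2, 3 → 2
2: 0
3: 0
Total: 4 + 0 + 2 + 0 + 0 = 6

Discordant pairs: 6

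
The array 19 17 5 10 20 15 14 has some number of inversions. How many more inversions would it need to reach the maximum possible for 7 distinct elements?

9 inversions short

Maximum inversions for 7 distinct elements is C(7, 2) = 7·6/2 = 21.
Current inversions — for each element, count later smaller elements:
19: 5
17: 4
5: 0
10: 0
20: 2
15: 1
14: 0
Current total: 5 + 4 + 0 + 0 + 2 + 1 + 0 = 12
Shortfall: 21 − 12 = 9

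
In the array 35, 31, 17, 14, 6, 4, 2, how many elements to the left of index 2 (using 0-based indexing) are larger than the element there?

The element at index 2 is 17.
Elements before it: 35, 31
Those larger than 17: 35, 31

2 such elements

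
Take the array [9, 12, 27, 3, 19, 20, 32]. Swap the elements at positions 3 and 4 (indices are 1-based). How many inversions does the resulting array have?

Positions 3 and 4 hold 27 and 3; after swapping, the array is [9, 12, 3, 27, 19, 20, 32].
Element-by-element contributions:
9 → 3 → 1
12 → 3 → 1
3 → none → 0
27 → 19, 20 → 2
19 → none → 0
20 → none → 0
32 → none → 0
Sum: 1 + 1 + 0 + 2 + 0 + 0 + 0 = 4

4 inversions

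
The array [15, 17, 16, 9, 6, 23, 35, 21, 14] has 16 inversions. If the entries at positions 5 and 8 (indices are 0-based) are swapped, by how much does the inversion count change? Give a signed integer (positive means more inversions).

-3

Positions 5 and 8 hold 23 and 14; after swapping, the array is [15, 17, 16, 9, 6, 14, 35, 21, 23].
Count, for each position, how many later elements it exceeds:
15 → 9, 6, 14 → 3
17 → 16, 9, 6, 14 → 4
16 → 9, 6, 14 → 3
9 → 6 → 1
6 → none → 0
14 → none → 0
35 → 21, 23 → 2
21 → none → 0
23 → none → 0
Sum: 3 + 4 + 3 + 1 + 0 + 0 + 2 + 0 + 0 = 13
Change: 13 − 16 = -3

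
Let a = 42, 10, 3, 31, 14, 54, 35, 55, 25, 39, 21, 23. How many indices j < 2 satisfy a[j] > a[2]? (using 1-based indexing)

1 such element

The element at index 2 is 10.
Elements before it: 42
Those larger than 10: 42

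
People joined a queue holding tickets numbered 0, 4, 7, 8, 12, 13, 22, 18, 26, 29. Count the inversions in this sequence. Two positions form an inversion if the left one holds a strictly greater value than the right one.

1

Sweep left to right; for each value list the smaller values that follow it:
0 → none → 0
4 → none → 0
7 → none → 0
8 → none → 0
12 → none → 0
13 → none → 0
22 → 18 → 1
18 → none → 0
26 → none → 0
29 → none → 0
Sum: 0 + 0 + 0 + 0 + 0 + 0 + 1 + 0 + 0 + 0 = 1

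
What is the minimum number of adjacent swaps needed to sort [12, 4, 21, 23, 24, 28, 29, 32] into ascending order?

Each adjacent swap fixes exactly one inversion, so the minimum swap count equals the number of inversions.
Count inversions — for each element, later elements that are smaller:
12: 4 → 1
4: none → 0
21: none → 0
23: none → 0
24: none → 0
28: none → 0
29: none → 0
32: none → 0
Total inversions: 1 + 0 + 0 + 0 + 0 + 0 + 0 + 0 = 1

1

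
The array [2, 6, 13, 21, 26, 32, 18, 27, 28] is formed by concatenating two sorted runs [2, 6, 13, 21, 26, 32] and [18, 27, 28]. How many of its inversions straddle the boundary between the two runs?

5

Take each right-half value and tally the left-half values above it:
r = 18: 21, 26, 32 → 3
r = 27: 32 → 1
r = 28: 32 → 1
Cross-inversions: 3 + 1 + 1 = 5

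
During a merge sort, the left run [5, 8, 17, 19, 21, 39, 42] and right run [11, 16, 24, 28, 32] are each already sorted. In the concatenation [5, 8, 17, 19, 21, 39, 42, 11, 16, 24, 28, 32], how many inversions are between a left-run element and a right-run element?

Count, for every r in R, how many entries of L exceed r:
r = 11: 17, 19, 21, 39, 42 → 5
r = 16: 17, 19, 21, 39, 42 → 5
r = 24: 39, 42 → 2
r = 28: 39, 42 → 2
r = 32: 39, 42 → 2
Cross-inversions: 5 + 5 + 2 + 2 + 2 = 16

16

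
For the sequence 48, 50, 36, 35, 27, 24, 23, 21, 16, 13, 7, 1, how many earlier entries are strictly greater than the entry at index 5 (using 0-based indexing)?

5 such elements

The element at index 5 is 24.
Elements before it: 48, 50, 36, 35, 27
Those larger than 24: 48, 50, 36, 35, 27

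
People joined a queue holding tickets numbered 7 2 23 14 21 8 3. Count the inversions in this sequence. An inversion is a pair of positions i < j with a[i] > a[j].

Listing every pair i<j with a[i]>a[j] (using 0-based positions):
(0,1): 7 > 2
(0,6): 7 > 3
(2,3): 23 > 14
(2,4): 23 > 21
(2,5): 23 > 8
(2,6): 23 > 3
(3,5): 14 > 8
(3,6): 14 > 3
(4,5): 21 > 8
(4,6): 21 > 3
(5,6): 8 > 3
That's 11 pairs.

11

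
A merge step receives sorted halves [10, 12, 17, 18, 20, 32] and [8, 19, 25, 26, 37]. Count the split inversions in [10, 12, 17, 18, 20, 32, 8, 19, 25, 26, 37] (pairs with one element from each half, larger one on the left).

Take each right-half value and tally the left-half values above it:
r = 8: 10, 12, 17, 18, 20, 32 → 6
r = 19: 20, 32 → 2
r = 25: 32 → 1
r = 26: 32 → 1
r = 37: none → 0
Cross-inversions: 6 + 2 + 1 + 1 + 0 = 10

10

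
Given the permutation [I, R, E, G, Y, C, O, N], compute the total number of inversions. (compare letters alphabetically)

There are 14 out-of-order pairs.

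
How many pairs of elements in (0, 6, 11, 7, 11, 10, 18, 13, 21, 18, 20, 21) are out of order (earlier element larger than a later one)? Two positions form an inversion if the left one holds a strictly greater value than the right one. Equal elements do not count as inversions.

6 out-of-order pairs

Element-by-element contributions:
0: 0
6: 0
11: 2
7: 0
11: 1
10: 0
18: 1
13: 0
21: 2
18: 0
20: 0
21: 0
Sum: 0 + 0 + 2 + 0 + 1 + 0 + 1 + 0 + 2 + 0 + 0 + 0 = 6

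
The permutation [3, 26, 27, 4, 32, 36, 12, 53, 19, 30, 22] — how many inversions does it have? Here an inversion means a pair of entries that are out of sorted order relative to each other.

20 inversions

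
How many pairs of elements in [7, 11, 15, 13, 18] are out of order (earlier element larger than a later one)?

Inversions: 1

For each element, count later entries that are smaller:
7 → none → 0
11 → none → 0
15 → 13 → 1
13 → none → 0
18 → none → 0
Sum: 0 + 0 + 1 + 0 + 0 = 1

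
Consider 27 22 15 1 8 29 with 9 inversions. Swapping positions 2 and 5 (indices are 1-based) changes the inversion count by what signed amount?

-3

Positions 2 and 5 hold 22 and 8; after swapping, the array is [27, 8, 15, 1, 22, 29].
Count, for each position, how many later elements it exceeds:
27: 4
8: 1
15: 1
1: 0
22: 0
29: 0
Sum: 4 + 1 + 1 + 0 + 0 + 0 = 6
Change: 6 − 9 = -3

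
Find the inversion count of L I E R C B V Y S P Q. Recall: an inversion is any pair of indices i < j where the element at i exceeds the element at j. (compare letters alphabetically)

Count, for each position, how many later elements it exceeds:
L → I, E, C, B → 4
I → E, C, B → 3
E → C, B → 2
R → C, B, P, Q → 4
C → B → 1
B → none → 0
V → S, P, Q → 3
Y → S, P, Q → 3
S → P, Q → 2
P → none → 0
Q → none → 0
Sum: 4 + 3 + 2 + 4 + 1 + 0 + 3 + 3 + 2 + 0 + 0 = 22

22 out-of-order pairs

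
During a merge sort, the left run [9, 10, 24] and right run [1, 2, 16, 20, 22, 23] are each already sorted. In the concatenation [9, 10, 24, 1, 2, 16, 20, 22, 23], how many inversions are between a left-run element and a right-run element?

10

Take each right-half value and tally the left-half values above it:
r = 1: 9, 10, 24 → 3
r = 2: 9, 10, 24 → 3
r = 16: 24 → 1
r = 20: 24 → 1
r = 22: 24 → 1
r = 23: 24 → 1
Cross-inversions: 3 + 3 + 1 + 1 + 1 + 1 = 10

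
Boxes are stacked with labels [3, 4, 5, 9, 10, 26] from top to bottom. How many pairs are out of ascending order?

0

Count, for each position, how many later elements it exceeds:
3: 0
4: 0
5: 0
9: 0
10: 0
26: 0
Sum: 0 + 0 + 0 + 0 + 0 + 0 = 0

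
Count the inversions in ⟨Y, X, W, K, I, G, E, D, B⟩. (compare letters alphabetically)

36 inversions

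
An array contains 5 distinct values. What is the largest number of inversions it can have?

10

A reversed (strictly descending) arrangement makes every pair an inversion, giving C(5, 2) inversions.
C(5, 2) = 5·4/2 = 10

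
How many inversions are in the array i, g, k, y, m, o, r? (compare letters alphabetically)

Out-of-order index pairs (1-indexed):
(1,2): i > g
(4,5): y > m
(4,6): y > o
(4,7): y > r
That's 4 pairs.

There are 4 inversions.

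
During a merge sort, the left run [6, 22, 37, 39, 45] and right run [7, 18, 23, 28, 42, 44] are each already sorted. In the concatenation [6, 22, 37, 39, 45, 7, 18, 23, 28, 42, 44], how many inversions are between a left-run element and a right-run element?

There are 16 split inversions.

Count, for every r in R, how many entries of L exceed r:
r = 7: 22, 37, 39, 45 → 4
r = 18: 22, 37, 39, 45 → 4
r = 23: 37, 39, 45 → 3
r = 28: 37, 39, 45 → 3
r = 42: 45 → 1
r = 44: 45 → 1
Cross-inversions: 4 + 4 + 3 + 3 + 1 + 1 = 16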